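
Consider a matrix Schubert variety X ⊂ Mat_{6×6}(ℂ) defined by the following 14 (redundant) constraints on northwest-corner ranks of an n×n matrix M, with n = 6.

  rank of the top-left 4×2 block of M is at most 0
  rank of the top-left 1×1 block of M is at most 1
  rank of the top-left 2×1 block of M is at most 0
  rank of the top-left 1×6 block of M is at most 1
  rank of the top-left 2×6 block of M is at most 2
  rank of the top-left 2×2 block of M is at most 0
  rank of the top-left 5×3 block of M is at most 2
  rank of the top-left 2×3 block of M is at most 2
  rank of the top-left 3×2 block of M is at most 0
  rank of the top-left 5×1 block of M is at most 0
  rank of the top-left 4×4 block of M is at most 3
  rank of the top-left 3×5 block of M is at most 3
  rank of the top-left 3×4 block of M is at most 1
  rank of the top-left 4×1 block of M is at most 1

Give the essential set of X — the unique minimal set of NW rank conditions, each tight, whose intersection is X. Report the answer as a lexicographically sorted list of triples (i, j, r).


Rank table r_w(6×6) implied by the 14 constraints:

  i=1: 0 0 1 1 1 1
  i=2: 0 0 1 1 2 2
  i=3: 0 0 1 1 2 3
  i=4: 0 0 1 2 3 4
  i=5: 0 1 2 3 4 5
  i=6: 1 2 3 4 5 6

hence w(1..6) = (3, 5, 6, 4, 2, 1).

Fulton essential set (3 of the 11 Rothe cells):

[(3, 4, 1), (4, 2, 0), (5, 1, 0)]


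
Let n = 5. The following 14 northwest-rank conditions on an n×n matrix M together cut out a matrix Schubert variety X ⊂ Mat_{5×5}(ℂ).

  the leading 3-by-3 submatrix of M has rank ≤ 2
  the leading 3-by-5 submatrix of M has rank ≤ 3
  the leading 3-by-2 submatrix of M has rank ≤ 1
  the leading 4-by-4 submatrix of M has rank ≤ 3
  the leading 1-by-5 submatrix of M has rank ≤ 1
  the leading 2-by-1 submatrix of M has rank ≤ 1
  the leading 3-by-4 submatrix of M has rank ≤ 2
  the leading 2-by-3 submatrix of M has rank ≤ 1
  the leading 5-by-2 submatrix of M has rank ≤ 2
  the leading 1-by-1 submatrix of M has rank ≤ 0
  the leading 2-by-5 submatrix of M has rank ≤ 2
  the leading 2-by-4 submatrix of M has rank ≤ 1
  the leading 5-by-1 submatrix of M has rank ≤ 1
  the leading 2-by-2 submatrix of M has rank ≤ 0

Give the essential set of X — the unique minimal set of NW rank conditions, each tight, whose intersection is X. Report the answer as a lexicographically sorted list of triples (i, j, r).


Rank table r_w(5×5) implied by the 14 constraints:

  i=1: 0 | 0 | 1 | 1 | 1
  i=2: 0 | 0 | 1 | 1 | 2
  i=3: 1 | 1 | 2 | 2 | 3
  i=4: 1 | 2 | 3 | 3 | 4
  i=5: 1 | 2 | 3 | 4 | 5

giving w = (3, 5, 1, 2, 4) via Δ²R.

D(w) has 5 cells with 2 SE-corners; essential set:

[(2, 2, 0), (2, 4, 1)]


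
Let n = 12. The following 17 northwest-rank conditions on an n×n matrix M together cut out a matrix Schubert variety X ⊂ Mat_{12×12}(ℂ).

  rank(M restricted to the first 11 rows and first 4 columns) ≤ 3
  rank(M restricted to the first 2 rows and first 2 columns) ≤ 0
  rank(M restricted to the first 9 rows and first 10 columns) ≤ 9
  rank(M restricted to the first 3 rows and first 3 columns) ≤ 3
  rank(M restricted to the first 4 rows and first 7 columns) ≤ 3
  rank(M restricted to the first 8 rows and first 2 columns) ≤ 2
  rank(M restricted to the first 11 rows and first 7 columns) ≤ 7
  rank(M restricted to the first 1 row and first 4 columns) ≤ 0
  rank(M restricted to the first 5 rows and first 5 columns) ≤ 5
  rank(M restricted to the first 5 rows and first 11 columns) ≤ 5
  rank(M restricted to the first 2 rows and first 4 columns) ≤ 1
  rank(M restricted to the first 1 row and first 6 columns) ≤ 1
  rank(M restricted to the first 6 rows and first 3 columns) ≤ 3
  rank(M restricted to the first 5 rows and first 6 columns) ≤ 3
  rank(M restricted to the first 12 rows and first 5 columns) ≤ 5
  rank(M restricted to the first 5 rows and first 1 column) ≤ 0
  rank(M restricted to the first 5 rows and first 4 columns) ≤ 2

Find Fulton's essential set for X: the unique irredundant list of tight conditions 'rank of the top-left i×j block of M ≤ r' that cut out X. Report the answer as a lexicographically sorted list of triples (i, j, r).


Rank table r_w(12×12) implied by the 17 constraints:

  R[1]: 0 | 0 | 0 | 0 | 1 | 1 | 1 | 1 | 1 | 1 | 1 | 1
  R[2]: 0 | 0 | 1 | 1 | 2 | 2 | 2 | 2 | 2 | 2 | 2 | 2
  R[3]: 0 | 1 | 2 | 2 | 3 | 3 | 3 | 3 | 3 | 3 | 3 | 3
  R[4]: 0 | 1 | 2 | 2 | 3 | 3 | 3 | 4 | 4 | 4 | 4 | 4
  R[5]: 0 | 1 | 2 | 2 | 3 | 3 | 4 | 5 | 5 | 5 | 5 | 5
  R[6]: 1 | 2 | 3 | 3 | 4 | 4 | 5 | 6 | 6 | 6 | 6 | 6
  R[7]: 1 | 2 | 3 | 3 | 4 | 5 | 6 | 7 | 7 | 7 | 7 | 7
  R[8]: 1 | 2 | 3 | 3 | 4 | 5 | 6 | 7 | 8 | 8 | 8 | 8
  R[9]: 1 | 2 | 3 | 3 | 4 | 5 | 6 | 7 | 8 | 9 | 9 | 9
  R[10]: 1 | 2 | 3 | 3 | 4 | 5 | 6 | 7 | 8 | 9 | 10 | 10
  R[11]: 1 | 2 | 3 | 3 | 4 | 5 | 6 | 7 | 8 | 9 | 10 | 11
  R[12]: 1 | 2 | 3 | 4 | 5 | 6 | 7 | 8 | 9 | 10 | 11 | 12

so w = (5, 3, 2, 8, 7, 1, 6, 9, 10, 11, 12, 4).

Rothe diagram D(w) (19 cells), 7 SE-corners (essential conditions):

[(1, 4, 0), (2, 2, 0), (4, 7, 3), (5, 1, 0), (5, 4, 2), (5, 6, 3), (11, 4, 3)]


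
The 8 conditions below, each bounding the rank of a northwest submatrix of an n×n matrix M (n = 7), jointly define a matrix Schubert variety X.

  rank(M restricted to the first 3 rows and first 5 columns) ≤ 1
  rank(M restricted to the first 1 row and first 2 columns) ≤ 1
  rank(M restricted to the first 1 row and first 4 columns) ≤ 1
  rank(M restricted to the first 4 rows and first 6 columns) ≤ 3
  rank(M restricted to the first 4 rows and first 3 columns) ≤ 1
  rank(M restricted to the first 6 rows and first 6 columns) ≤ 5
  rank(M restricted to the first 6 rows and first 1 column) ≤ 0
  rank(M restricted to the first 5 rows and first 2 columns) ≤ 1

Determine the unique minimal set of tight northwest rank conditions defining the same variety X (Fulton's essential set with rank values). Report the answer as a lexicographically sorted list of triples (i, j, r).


Recovering R(i,j) via the rank-extension bound from the 8 conditions:

  i=1: 0  1  1  1  1  1  1
  i=2: 0  1  1  1  1  2  2
  i=3: 0  1  1  1  1  2  3
  i=4: 0  1  1  2  2  3  4
  i=5: 0  1  2  3  3  4  5
  i=6: 0  1  2  3  4  5  6
  i=7: 1  2  3  4  5  6  7

hence w(1..7) = (2, 6, 7, 4, 3, 5, 1).

|D(w)|=13, |Ess(w)|=3:

[(3, 5, 1), (4, 3, 1), (6, 1, 0)]


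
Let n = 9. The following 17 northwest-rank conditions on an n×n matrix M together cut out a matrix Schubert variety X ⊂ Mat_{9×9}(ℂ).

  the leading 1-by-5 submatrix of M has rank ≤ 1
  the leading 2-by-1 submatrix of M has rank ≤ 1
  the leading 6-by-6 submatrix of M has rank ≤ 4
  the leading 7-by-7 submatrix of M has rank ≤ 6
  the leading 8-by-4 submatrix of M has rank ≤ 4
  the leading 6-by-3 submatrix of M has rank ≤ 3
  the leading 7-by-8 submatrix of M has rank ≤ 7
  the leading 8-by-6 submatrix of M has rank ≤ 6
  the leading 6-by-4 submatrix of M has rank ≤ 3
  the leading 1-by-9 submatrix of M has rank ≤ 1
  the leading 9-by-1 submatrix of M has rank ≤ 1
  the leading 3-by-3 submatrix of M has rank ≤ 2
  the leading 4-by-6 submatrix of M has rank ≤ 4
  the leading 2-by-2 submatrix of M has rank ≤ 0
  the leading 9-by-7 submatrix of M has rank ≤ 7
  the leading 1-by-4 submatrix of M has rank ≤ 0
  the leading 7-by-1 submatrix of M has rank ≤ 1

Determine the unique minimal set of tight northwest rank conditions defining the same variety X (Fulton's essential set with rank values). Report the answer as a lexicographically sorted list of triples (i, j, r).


Propagating the 17 rank bounds to every northwest block:

  row 1: 0  0  0  0  1  1  1  1  1
  row 2: 0  0  1  1  2  2  2  2  2
  row 3: 1  1  2  2  3  3  3  3  3
  row 4: 1  2  3  3  4  4  4  4  4
  row 5: 1  2  3  3  4  4  5  5  5
  row 6: 1  2  3  3  4  4  5  6  6
  row 7: 1  2  3  4  5  5  6  7  7
  row 8: 1  2  3  4  5  6  7  8  8
  row 9: 1  2  3  4  5  6  7  8  9

reading off 1-entries of Δ²R: w = (5, 3, 1, 2, 7, 8, 4, 6, 9).

ℓ(w)=10; the 4 essential cells (i,j,r):

[(1, 4, 0), (2, 2, 0), (6, 4, 3), (6, 6, 4)]


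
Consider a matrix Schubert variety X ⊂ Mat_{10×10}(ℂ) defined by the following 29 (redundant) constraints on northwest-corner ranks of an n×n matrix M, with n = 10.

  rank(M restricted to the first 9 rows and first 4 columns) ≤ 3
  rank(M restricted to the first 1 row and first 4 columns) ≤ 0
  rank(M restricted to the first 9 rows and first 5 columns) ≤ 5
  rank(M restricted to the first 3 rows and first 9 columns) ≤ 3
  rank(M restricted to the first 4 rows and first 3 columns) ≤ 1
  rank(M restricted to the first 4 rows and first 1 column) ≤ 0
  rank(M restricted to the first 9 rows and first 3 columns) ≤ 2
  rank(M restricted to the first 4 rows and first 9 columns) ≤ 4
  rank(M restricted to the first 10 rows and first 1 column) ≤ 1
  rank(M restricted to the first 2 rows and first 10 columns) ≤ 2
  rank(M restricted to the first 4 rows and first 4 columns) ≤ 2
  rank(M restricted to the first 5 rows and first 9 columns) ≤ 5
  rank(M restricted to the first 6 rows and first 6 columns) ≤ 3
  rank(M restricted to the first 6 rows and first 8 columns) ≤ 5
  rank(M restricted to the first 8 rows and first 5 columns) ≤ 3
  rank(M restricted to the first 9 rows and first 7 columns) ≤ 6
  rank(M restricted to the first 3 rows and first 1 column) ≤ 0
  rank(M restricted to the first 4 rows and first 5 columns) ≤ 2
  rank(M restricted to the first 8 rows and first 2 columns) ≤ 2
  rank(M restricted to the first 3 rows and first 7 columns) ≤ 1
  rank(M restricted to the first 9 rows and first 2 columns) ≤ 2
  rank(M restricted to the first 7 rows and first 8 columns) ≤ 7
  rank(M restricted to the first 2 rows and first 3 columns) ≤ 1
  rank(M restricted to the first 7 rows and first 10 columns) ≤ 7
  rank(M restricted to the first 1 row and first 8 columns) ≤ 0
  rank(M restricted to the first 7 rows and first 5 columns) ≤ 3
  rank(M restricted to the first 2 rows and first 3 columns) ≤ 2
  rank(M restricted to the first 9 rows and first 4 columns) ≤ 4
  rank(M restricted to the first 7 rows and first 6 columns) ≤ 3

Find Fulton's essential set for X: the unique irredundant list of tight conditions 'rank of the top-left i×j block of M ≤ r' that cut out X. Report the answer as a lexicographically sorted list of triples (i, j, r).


Propagating the 29 rank bounds to every northwest block:

  row 1: 0, 0, 0, 0, 0, 0, 0, 0, 1, 1
  row 2: 0, 1, 1, 1, 1, 1, 1, 1, 2, 2
  row 3: 0, 1, 1, 1, 1, 1, 1, 2, 3, 3
  row 4: 0, 1, 1, 2, 2, 2, 2, 3, 4, 4
  row 5: 1, 2, 2, 3, 3, 3, 3, 4, 5, 5
  row 6: 1, 2, 2, 3, 3, 3, 4, 5, 6, 6
  row 7: 1, 2, 2, 3, 3, 3, 4, 5, 6, 7
  row 8: 1, 2, 2, 3, 3, 4, 5, 6, 7, 8
  row 9: 1, 2, 2, 3, 4, 5, 6, 7, 8, 9
  row 10: 1, 2, 3, 4, 5, 6, 7, 8, 9, 10

giving w = (9, 2, 8, 4, 1, 7, 10, 6, 5, 3) via Δ²R.

|D(w)|=26, |Ess(w)|=7:

[(1, 8, 0), (3, 7, 1), (4, 1, 0), (4, 3, 1), (7, 6, 3), (8, 5, 3), (9, 3, 2)]


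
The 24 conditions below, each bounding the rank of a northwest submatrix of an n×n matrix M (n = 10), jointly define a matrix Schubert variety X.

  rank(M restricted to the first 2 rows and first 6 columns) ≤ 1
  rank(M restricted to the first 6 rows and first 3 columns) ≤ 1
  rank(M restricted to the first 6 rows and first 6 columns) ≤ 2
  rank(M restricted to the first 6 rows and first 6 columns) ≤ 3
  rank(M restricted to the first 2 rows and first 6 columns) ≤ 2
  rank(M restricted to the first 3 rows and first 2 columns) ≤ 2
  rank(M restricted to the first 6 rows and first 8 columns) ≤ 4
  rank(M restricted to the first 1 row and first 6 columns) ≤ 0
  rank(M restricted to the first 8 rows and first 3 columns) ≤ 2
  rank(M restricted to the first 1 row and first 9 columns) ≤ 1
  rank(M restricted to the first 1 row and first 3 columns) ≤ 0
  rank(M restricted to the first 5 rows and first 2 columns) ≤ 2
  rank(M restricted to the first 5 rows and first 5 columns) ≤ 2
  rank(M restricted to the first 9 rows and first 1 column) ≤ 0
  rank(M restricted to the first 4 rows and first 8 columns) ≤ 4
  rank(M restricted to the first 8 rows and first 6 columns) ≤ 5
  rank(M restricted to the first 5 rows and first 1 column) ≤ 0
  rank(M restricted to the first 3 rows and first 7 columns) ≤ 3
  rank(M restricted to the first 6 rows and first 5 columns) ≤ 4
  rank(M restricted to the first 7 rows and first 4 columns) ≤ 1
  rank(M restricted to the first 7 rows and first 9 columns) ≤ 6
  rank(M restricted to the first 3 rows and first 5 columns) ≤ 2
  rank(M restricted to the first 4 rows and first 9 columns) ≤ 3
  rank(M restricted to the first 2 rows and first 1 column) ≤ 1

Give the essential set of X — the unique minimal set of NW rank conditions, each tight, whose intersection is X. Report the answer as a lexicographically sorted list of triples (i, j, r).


Computing R[i][j] = min implied NW-rank bound (n=10, 24 conditions):

  i=1: 0, 0, 0, 0, 0, 0, 1, 1, 1, 1
  i=2: 0, 1, 1, 1, 1, 1, 2, 2, 2, 2
  i=3: 0, 1, 1, 1, 2, 2, 3, 3, 3, 3
  i=4: 0, 1, 1, 1, 2, 2, 3, 3, 3, 4
  i=5: 0, 1, 1, 1, 2, 2, 3, 4, 4, 5
  i=6: 0, 1, 1, 1, 2, 2, 3, 4, 5, 6
  i=7: 0, 1, 1, 1, 2, 3, 4, 5, 6, 7
  i=8: 0, 1, 2, 2, 3, 4, 5, 6, 7, 8
  i=9: 0, 1, 2, 3, 4, 5, 6, 7, 8, 9
  i=10: 1, 2, 3, 4, 5, 6, 7, 8, 9, 10

so w = (7, 2, 5, 10, 8, 9, 6, 3, 4, 1).

|D(w)|=29, |Ess(w)|=5:

[(1, 6, 0), (4, 9, 3), (6, 6, 2), (7, 4, 1), (9, 1, 0)]


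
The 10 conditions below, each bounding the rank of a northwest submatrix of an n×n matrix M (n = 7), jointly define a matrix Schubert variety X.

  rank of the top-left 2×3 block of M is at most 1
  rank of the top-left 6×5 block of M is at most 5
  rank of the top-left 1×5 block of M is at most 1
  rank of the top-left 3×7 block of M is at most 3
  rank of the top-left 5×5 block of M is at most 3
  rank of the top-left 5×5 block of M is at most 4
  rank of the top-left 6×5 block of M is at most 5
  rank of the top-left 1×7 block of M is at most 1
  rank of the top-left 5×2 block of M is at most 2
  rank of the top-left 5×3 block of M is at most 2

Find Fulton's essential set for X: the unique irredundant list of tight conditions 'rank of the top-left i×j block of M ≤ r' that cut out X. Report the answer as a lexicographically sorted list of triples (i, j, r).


Propagating the 10 rank bounds to every northwest block:

  1 | 1 | 1 | 1 | 1 | 1 | 1
  1 | 1 | 1 | 2 | 2 | 2 | 2
  1 | 2 | 2 | 3 | 3 | 3 | 3
  1 | 2 | 2 | 3 | 3 | 4 | 4
  1 | 2 | 2 | 3 | 3 | 4 | 5
  1 | 2 | 3 | 4 | 4 | 5 | 6
  1 | 2 | 3 | 4 | 5 | 6 | 7

reading off 1-entries of Δ²R: w = (1, 4, 2, 6, 7, 3, 5).

Fulton essential set (3 of the 6 Rothe cells):

[(2, 3, 1), (5, 3, 2), (5, 5, 3)]


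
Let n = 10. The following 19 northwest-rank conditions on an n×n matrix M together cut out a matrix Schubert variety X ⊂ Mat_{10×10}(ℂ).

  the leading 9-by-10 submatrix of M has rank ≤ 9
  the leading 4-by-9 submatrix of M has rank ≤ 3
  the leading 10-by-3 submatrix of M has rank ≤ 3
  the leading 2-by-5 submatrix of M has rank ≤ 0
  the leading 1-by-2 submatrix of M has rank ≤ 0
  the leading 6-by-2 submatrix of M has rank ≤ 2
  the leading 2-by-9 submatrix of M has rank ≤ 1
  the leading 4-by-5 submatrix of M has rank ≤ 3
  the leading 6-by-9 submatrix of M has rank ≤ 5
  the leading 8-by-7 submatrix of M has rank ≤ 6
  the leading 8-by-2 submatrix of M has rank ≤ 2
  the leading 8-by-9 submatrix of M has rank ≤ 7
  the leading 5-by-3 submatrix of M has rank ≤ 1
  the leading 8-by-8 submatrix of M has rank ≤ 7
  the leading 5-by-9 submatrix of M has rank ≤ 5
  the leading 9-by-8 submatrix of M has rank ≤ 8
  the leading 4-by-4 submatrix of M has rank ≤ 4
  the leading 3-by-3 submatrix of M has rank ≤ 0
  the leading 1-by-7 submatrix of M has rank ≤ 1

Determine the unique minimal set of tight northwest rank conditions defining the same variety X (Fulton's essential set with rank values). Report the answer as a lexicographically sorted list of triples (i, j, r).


Rank table r_w(10×10) implied by the 19 constraints:

  i=1: 0  0  0  0  0  1  1  1  1  1
  i=2: 0  0  0  0  0  1  1  1  1  2
  i=3: 0  0  0  1  1  2  2  2  2  3
  i=4: 1  1  1  2  2  3  3  3  3  4
  i=5: 1  1  1  2  3  4  4  4  4  5
  i=6: 1  2  2  3  4  5  5  5  5  6
  i=7: 1  2  3  4  5  6  6  6  6  7
  i=8: 1  2  3  4  5  6  6  7  7  8
  i=9: 1  2  3  4  5  6  7  8  8  9
  i=10: 1  2  3  4  5  6  7  8  9  10

so w = (6, 10, 4, 1, 5, 2, 3, 8, 7, 9).

|D(w)|=19, |Ess(w)|=5:

[(2, 5, 0), (2, 9, 1), (3, 3, 0), (5, 3, 1), (8, 7, 6)]


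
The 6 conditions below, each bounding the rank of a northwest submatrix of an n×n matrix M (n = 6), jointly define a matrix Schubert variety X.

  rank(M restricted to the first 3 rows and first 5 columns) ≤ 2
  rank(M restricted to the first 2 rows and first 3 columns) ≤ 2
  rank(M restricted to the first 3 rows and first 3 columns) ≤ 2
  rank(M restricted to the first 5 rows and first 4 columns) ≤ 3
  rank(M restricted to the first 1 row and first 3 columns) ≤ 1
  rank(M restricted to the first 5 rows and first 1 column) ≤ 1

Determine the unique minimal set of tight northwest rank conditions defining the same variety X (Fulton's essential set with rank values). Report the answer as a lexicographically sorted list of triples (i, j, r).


Computing R[i][j] = min implied NW-rank bound (n=6, 6 conditions):

  i=1: 1 | 1 | 1 | 1 | 1 | 1
  i=2: 1 | 2 | 2 | 2 | 2 | 2
  i=3: 1 | 2 | 2 | 2 | 2 | 3
  i=4: 1 | 2 | 3 | 3 | 3 | 4
  i=5: 1 | 2 | 3 | 3 | 4 | 5
  i=6: 1 | 2 | 3 | 4 | 5 | 6

second differences of R give the permutation w = (1, 2, 6, 3, 5, 4).

Rothe diagram D(w) (4 cells), 2 SE-corners (essential conditions):

[(3, 5, 2), (5, 4, 3)]


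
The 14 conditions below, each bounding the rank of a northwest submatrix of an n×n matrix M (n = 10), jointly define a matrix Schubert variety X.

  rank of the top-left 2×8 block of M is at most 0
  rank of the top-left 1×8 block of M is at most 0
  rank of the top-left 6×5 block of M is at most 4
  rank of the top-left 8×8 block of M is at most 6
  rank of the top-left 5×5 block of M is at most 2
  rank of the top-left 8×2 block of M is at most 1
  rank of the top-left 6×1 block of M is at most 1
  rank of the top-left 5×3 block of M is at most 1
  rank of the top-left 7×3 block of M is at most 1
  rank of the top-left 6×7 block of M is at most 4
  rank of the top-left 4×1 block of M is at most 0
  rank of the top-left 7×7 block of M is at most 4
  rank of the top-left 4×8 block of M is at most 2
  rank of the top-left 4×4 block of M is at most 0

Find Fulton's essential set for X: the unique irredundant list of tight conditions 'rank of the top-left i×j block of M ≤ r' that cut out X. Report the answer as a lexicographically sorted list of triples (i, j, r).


Recovering R(i,j) via the rank-extension bound from the 14 conditions:

  row 1: 0  0  0  0  0  0  0  0  1  1
  row 2: 0  0  0  0  0  0  0  0  1  2
  row 3: 0  0  0  0  1  1  1  1  2  3
  row 4: 0  0  0  0  1  2  2  2  3  4
  row 5: 1  1  1  1  2  3  3  3  4  5
  row 6: 1  1  1  2  3  4  4  4  5  6
  row 7: 1  1  1  2  3  4  4  5  6  7
  row 8: 1  1  2  3  4  5  5  6  7  8
  row 9: 1  2  3  4  5  6  6  7  8  9
  row 10: 1  2  3  4  5  6  7  8  9  10

reading off 1-entries of Δ²R: w = (9, 10, 5, 6, 1, 4, 8, 3, 2, 7).

5 SE-corners of the 30-cell Rothe diagram give Ess(w):

[(2, 8, 0), (4, 4, 0), (7, 3, 1), (7, 7, 4), (8, 2, 1)]


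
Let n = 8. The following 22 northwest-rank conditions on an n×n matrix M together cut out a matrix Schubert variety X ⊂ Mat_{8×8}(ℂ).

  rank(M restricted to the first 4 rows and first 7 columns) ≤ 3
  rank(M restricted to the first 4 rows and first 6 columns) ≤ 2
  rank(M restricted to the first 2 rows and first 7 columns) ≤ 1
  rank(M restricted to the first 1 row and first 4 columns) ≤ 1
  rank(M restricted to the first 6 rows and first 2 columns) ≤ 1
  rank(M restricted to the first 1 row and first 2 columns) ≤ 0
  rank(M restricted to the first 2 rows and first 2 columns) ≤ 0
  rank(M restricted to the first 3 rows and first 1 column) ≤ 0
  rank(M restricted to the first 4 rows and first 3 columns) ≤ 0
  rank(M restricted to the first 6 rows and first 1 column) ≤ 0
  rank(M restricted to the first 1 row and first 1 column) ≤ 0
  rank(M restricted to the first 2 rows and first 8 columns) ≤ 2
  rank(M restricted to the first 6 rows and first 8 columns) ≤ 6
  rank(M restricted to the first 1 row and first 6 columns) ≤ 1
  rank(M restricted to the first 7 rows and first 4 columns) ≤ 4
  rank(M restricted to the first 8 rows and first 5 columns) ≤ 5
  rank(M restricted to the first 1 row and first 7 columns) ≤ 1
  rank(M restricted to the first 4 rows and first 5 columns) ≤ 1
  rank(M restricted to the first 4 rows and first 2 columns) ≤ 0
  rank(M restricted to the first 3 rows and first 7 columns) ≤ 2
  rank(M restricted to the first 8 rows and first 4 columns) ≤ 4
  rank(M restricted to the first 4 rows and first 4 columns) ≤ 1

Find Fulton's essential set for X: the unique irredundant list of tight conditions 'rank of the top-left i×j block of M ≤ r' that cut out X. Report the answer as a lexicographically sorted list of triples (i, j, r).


Recovering R(i,j) via the rank-extension bound from the 22 conditions:

  0 | 0 | 0 | 1 | 1 | 1 | 1 | 1
  0 | 0 | 0 | 1 | 1 | 1 | 1 | 2
  0 | 0 | 0 | 1 | 1 | 2 | 2 | 3
  0 | 0 | 0 | 1 | 1 | 2 | 3 | 4
  0 | 1 | 1 | 2 | 2 | 3 | 4 | 5
  0 | 1 | 2 | 3 | 3 | 4 | 5 | 6
  1 | 2 | 3 | 4 | 4 | 5 | 6 | 7
  1 | 2 | 3 | 4 | 5 | 6 | 7 | 8

giving w = (4, 8, 6, 7, 2, 3, 1, 5) via Δ²R.

|D(w)|=19, |Ess(w)|=4:

[(2, 7, 1), (4, 3, 0), (4, 5, 1), (6, 1, 0)]


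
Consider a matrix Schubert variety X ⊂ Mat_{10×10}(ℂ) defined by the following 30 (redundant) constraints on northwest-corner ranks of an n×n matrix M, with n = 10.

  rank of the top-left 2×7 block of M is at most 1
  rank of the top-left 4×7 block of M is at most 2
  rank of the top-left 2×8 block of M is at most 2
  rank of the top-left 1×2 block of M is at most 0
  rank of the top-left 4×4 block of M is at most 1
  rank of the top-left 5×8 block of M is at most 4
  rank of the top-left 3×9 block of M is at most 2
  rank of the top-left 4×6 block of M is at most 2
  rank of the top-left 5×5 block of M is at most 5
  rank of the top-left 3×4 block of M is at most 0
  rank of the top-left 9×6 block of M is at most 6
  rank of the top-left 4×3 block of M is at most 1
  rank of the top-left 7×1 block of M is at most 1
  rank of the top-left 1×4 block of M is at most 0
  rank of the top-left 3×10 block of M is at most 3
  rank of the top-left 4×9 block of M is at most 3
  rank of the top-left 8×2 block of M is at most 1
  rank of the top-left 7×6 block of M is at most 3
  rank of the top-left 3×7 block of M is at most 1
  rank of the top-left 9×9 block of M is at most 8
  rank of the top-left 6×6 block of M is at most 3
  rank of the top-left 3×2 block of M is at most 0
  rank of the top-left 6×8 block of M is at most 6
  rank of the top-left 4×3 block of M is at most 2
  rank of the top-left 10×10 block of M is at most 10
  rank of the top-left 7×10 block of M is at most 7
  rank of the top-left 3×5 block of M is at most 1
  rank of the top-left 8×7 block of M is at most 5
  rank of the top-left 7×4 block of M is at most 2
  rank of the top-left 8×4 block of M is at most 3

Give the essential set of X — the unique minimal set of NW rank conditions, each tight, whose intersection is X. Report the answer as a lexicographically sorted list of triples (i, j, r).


Reconstructing r_w from the 30 given conditions:

  i=1: 0 0 0 0 1 1 1 1 1 1
  i=2: 0 0 0 0 1 1 1 2 2 2
  i=3: 0 0 0 0 1 1 1 2 2 3
  i=4: 1 1 1 1 2 2 2 3 3 4
  i=5: 1 1 2 2 3 3 3 4 4 5
  i=6: 1 1 2 2 3 3 4 5 5 6
  i=7: 1 1 2 2 3 3 4 5 6 7
  i=8: 1 1 2 3 4 4 5 6 7 8
  i=9: 1 2 3 4 5 5 6 7 8 9
  i=10: 1 2 3 4 5 6 7 8 9 10

second differences of R give the permutation w = (5, 8, 10, 1, 3, 7, 9, 4, 2, 6).

ℓ(w)=25; the 6 essential cells (i,j,r):

[(3, 4, 0), (3, 7, 1), (3, 9, 2), (7, 4, 2), (7, 6, 3), (8, 2, 1)]


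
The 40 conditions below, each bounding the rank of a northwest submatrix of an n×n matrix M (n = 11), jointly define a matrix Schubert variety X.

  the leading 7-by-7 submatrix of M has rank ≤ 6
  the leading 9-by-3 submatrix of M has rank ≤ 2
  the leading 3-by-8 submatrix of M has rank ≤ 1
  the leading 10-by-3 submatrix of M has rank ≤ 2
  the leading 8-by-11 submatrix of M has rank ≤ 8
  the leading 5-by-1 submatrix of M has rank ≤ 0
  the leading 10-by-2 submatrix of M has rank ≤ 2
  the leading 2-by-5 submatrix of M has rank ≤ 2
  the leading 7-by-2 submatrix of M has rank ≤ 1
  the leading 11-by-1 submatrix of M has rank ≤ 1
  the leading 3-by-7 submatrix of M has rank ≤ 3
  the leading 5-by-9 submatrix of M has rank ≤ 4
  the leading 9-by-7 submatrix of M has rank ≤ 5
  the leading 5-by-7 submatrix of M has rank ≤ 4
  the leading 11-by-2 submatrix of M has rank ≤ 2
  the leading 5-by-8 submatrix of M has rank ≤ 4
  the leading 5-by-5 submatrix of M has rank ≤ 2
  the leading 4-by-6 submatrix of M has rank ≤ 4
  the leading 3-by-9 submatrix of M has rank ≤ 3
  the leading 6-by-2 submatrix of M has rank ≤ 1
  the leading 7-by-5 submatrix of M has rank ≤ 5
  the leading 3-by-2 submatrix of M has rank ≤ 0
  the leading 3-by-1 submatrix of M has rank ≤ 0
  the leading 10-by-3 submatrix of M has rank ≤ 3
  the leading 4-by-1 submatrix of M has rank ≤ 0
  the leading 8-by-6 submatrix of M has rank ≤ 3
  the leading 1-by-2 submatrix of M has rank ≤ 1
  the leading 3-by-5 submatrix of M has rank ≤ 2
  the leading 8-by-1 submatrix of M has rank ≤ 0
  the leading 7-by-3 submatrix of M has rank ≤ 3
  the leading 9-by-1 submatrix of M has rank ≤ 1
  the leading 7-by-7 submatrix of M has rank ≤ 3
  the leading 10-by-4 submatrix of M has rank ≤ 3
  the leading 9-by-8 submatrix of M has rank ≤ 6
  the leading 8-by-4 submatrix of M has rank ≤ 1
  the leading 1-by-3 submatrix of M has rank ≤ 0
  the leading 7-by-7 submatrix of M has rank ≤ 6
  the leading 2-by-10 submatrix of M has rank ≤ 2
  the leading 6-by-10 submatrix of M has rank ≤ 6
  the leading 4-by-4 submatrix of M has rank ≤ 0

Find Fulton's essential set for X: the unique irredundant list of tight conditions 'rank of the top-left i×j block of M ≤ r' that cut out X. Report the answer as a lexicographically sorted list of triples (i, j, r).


Reconstructing r_w from the 40 given conditions:

  R[1]: 0 | 0 | 0 | 0 | 1 | 1 | 1 | 1 | 1 | 1 | 1
  R[2]: 0 | 0 | 0 | 0 | 1 | 1 | 1 | 1 | 2 | 2 | 2
  R[3]: 0 | 0 | 0 | 0 | 1 | 1 | 1 | 1 | 2 | 3 | 3
  R[4]: 0 | 0 | 0 | 0 | 1 | 2 | 2 | 2 | 3 | 4 | 4
  R[5]: 0 | 1 | 1 | 1 | 2 | 3 | 3 | 3 | 4 | 5 | 5
  R[6]: 0 | 1 | 1 | 1 | 2 | 3 | 3 | 4 | 5 | 6 | 6
  R[7]: 0 | 1 | 1 | 1 | 2 | 3 | 3 | 4 | 5 | 6 | 7
  R[8]: 0 | 1 | 1 | 1 | 2 | 3 | 4 | 5 | 6 | 7 | 8
  R[9]: 1 | 2 | 2 | 2 | 3 | 4 | 5 | 6 | 7 | 8 | 9
  R[10]: 1 | 2 | 2 | 3 | 4 | 5 | 6 | 7 | 8 | 9 | 10
  R[11]: 1 | 2 | 3 | 4 | 5 | 6 | 7 | 8 | 9 | 10 | 11

hence w(1..11) = (5, 9, 10, 6, 2, 8, 11, 7, 1, 4, 3).

ℓ(w)=35; the 6 essential cells (i,j,r):

[(3, 8, 1), (4, 4, 0), (7, 7, 3), (8, 1, 0), (8, 4, 1), (10, 3, 2)]


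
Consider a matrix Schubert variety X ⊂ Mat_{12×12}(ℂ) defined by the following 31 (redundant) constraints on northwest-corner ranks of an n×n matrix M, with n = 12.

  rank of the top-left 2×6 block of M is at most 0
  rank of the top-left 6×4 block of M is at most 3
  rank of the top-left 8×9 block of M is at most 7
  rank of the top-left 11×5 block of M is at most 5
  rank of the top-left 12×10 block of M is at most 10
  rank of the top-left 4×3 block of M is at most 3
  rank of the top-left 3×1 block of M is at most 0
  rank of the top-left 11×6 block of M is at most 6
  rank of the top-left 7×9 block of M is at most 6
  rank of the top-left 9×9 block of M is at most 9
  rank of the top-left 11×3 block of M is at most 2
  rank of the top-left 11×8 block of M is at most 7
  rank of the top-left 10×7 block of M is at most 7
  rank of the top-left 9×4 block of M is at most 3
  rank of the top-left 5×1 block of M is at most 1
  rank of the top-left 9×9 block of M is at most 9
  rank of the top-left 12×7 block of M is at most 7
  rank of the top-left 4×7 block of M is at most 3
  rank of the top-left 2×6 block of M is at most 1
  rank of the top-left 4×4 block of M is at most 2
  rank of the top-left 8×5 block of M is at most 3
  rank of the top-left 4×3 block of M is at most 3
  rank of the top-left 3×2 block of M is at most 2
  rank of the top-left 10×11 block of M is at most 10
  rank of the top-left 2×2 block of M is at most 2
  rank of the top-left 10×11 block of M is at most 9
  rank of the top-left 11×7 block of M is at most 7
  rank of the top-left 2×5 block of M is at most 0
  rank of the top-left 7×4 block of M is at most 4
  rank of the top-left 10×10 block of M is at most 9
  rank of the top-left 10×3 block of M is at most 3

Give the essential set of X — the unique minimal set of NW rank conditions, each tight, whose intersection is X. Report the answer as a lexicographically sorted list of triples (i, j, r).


Propagating the 31 rank bounds to every northwest block:

  row 1: 0  0  0  0  0  0  1  1  1  1  1  1
  row 2: 0  0  0  0  0  0  1  2  2  2  2  2
  row 3: 0  1  1  1  1  1  2  3  3  3  3  3
  row 4: 1  2  2  2  2  2  3  4  4  4  4  4
  row 5: 1  2  2  3  3  3  4  5  5  5  5  5
  row 6: 1  2  2  3  3  4  5  6  6  6  6  6
  row 7: 1  2  2  3  3  4  5  6  6  7  7  7
  row 8: 1  2  2  3  3  4  5  6  7  8  8  8
  row 9: 1  2  2  3  4  5  6  7  8  9  9  9
  row 10: 1  2  2  3  4  5  6  7  8  9  9  10
  row 11: 1  2  2  3  4  5  6  7  8  9  10  11
  row 12: 1  2  3  4  5  6  7  8  9  10  11  12

reading off 1-entries of Δ²R: w = (7, 8, 2, 1, 4, 6, 10, 9, 5, 12, 11, 3).

D(w) has 25 cells with 6 SE-corners; essential set:

[(2, 6, 0), (3, 1, 0), (7, 9, 6), (8, 5, 3), (10, 11, 9), (11, 3, 2)]


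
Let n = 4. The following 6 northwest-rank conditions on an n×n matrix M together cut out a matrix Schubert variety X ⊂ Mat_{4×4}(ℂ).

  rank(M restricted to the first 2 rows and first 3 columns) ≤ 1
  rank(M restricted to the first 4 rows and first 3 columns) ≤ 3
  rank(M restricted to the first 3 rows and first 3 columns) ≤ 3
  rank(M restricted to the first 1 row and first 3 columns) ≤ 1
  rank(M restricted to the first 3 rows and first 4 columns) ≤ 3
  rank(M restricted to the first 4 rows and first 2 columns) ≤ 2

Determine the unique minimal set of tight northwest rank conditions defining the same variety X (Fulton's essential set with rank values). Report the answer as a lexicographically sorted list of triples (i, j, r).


Computing R[i][j] = min implied NW-rank bound (n=4, 6 conditions):

  1, 1, 1, 1
  1, 1, 1, 2
  1, 2, 2, 3
  1, 2, 3, 4

second differences of R give the permutation w = (1, 4, 2, 3).

Fulton essential set (1 of the 2 Rothe cells):

[(2, 3, 1)]


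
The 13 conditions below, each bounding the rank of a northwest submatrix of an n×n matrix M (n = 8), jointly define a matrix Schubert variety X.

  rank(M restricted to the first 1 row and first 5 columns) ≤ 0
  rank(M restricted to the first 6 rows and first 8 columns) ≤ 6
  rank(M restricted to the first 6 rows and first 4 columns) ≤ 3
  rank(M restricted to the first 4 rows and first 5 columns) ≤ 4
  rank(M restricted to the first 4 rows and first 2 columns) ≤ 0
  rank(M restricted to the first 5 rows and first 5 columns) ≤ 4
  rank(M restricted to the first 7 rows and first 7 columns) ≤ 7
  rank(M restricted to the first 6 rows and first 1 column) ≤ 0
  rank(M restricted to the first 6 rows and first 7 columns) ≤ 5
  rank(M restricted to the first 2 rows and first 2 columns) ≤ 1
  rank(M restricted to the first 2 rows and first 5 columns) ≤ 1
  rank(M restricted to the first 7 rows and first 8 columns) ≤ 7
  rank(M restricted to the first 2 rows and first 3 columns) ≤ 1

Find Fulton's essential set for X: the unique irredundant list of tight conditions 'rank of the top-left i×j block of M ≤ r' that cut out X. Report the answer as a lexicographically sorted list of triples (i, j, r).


The tightest implied rank at each (i,j), from the 13 conditions:

  R[1]: 0 | 0 | 0 | 0 | 0 | 1 | 1 | 1
  R[2]: 0 | 0 | 1 | 1 | 1 | 2 | 2 | 2
  R[3]: 0 | 0 | 1 | 2 | 2 | 3 | 3 | 3
  R[4]: 0 | 0 | 1 | 2 | 3 | 4 | 4 | 4
  R[5]: 0 | 1 | 2 | 3 | 4 | 5 | 5 | 5
  R[6]: 0 | 1 | 2 | 3 | 4 | 5 | 5 | 6
  R[7]: 1 | 2 | 3 | 4 | 5 | 6 | 6 | 7
  R[8]: 1 | 2 | 3 | 4 | 5 | 6 | 7 | 8

so w = (6, 3, 4, 5, 2, 8, 1, 7).

ℓ(w)=14; the 4 essential cells (i,j,r):

[(1, 5, 0), (4, 2, 0), (6, 1, 0), (6, 7, 5)]


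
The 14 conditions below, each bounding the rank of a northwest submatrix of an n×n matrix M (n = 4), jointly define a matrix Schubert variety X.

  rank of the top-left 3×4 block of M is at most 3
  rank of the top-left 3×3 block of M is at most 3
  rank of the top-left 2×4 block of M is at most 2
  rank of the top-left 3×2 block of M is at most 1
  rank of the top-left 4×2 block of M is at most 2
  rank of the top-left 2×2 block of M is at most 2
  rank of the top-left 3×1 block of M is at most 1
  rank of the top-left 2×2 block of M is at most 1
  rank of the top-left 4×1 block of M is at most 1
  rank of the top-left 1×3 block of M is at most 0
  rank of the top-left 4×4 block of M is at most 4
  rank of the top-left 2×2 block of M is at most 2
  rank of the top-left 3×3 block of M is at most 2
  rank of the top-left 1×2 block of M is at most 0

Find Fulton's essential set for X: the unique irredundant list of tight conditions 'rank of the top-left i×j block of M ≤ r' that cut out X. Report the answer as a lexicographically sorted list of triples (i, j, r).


Recovering R(i,j) via the rank-extension bound from the 14 conditions:

  0, 0, 0, 1
  1, 1, 1, 2
  1, 1, 2, 3
  1, 2, 3, 4

the unique w with this rank table is (4, 1, 3, 2).

|D(w)|=4, |Ess(w)|=2:

[(1, 3, 0), (3, 2, 1)]


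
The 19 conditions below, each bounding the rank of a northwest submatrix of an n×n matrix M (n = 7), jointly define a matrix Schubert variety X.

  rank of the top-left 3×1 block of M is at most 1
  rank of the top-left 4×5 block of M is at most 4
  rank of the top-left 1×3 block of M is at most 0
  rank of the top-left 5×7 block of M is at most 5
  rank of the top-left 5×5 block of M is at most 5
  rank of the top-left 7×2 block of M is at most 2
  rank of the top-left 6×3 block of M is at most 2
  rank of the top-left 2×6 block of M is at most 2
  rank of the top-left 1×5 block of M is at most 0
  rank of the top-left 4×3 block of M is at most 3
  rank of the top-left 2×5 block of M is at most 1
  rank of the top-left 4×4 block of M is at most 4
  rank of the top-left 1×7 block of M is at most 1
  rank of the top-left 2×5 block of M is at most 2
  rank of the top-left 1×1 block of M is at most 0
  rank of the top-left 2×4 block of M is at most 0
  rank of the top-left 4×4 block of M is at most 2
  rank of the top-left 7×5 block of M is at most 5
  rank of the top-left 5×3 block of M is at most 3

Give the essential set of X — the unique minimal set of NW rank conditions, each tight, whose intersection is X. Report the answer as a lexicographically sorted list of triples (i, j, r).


Computing R[i][j] = min implied NW-rank bound (n=7, 19 conditions):

  i=1: 0 0 0 0 0 1 1
  i=2: 0 0 0 0 1 2 2
  i=3: 1 1 1 1 2 3 3
  i=4: 1 2 2 2 3 4 4
  i=5: 1 2 2 3 4 5 5
  i=6: 1 2 2 3 4 5 6
  i=7: 1 2 3 4 5 6 7

so w = (6, 5, 1, 2, 4, 7, 3).

Fulton essential set (3 of the 11 Rothe cells):

[(1, 5, 0), (2, 4, 0), (6, 3, 2)]


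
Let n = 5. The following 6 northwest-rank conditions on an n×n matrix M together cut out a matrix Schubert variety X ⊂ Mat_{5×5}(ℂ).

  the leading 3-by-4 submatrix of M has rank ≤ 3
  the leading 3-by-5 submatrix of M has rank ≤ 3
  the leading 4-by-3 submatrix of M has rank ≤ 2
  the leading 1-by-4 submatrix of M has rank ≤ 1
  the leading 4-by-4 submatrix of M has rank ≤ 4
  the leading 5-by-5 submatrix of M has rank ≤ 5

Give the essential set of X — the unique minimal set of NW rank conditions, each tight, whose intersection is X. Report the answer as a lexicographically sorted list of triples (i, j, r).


Computing R[i][j] = min implied NW-rank bound (n=5, 6 conditions):

  1, 1, 1, 1, 1
  1, 2, 2, 2, 2
  1, 2, 2, 3, 3
  1, 2, 2, 3, 4
  1, 2, 3, 4, 5

giving w = (1, 2, 4, 5, 3) via Δ²R.

D(w) has 2 cells with 1 SE-corner; essential set:

[(4, 3, 2)]


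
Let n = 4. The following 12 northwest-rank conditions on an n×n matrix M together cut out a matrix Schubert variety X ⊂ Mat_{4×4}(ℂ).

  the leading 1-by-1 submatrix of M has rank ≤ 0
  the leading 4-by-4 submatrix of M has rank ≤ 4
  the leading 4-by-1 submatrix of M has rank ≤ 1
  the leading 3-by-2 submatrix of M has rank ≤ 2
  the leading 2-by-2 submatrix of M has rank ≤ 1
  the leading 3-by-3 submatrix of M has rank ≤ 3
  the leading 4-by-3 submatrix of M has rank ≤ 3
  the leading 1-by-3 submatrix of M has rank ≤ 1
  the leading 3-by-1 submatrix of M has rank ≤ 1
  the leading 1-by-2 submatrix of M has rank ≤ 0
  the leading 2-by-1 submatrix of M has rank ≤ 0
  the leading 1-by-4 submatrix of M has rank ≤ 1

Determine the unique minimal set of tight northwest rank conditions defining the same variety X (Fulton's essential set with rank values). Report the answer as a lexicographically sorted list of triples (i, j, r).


Rank table r_w(4×4) implied by the 12 constraints:

  i=1: 0 | 0 | 1 | 1
  i=2: 0 | 1 | 2 | 2
  i=3: 1 | 2 | 3 | 3
  i=4: 1 | 2 | 3 | 4

second differences of R give the permutation w = (3, 2, 1, 4).

ℓ(w)=3; the 2 essential cells (i,j,r):

[(1, 2, 0), (2, 1, 0)]


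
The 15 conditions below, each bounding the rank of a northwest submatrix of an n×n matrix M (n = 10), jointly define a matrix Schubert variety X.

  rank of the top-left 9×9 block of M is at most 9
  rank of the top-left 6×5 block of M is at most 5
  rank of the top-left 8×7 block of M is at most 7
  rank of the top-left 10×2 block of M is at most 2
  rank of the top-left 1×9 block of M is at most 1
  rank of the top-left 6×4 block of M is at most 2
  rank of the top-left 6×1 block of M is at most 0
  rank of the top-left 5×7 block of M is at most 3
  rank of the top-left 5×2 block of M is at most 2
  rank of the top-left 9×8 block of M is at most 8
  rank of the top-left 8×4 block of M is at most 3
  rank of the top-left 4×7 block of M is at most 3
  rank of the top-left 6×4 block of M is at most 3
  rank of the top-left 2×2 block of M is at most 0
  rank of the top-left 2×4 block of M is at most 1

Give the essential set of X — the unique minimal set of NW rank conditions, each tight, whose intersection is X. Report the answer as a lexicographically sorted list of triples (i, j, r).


The tightest implied rank at each (i,j), from the 15 conditions:

  row 1: 0 0 1 1 1 1 1 1 1 1
  row 2: 0 0 1 1 2 2 2 2 2 2
  row 3: 0 1 2 2 3 3 3 3 3 3
  row 4: 0 1 2 2 3 3 3 4 4 4
  row 5: 0 1 2 2 3 3 3 4 5 5
  row 6: 0 1 2 2 3 4 4 5 6 6
  row 7: 1 2 3 3 4 5 5 6 7 7
  row 8: 1 2 3 3 4 5 6 7 8 8
  row 9: 1 2 3 4 5 6 7 8 9 9
  row 10: 1 2 3 4 5 6 7 8 9 10

the unique w with this rank table is (3, 5, 2, 8, 9, 6, 1, 7, 4, 10).

Fulton essential set (6 of the 17 Rothe cells):

[(2, 2, 0), (2, 4, 1), (5, 7, 3), (6, 1, 0), (6, 4, 2), (8, 4, 3)]


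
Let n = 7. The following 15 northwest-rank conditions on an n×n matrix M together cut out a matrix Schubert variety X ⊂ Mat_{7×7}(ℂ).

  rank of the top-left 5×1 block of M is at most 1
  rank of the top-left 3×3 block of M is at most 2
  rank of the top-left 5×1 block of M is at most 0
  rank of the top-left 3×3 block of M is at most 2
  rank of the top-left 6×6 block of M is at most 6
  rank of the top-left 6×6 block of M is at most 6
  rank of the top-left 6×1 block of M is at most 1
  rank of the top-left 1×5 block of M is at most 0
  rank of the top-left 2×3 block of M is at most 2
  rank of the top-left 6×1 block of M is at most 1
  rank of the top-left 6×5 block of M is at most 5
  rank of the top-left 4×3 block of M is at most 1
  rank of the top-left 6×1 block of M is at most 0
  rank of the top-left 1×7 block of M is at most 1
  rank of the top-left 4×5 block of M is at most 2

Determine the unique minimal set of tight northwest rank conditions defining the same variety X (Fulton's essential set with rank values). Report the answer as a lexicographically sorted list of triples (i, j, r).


Reconstructing r_w from the 15 given conditions:

  0  0  0  0  0  1  1
  0  1  1  1  1  2  2
  0  1  1  2  2  3  3
  0  1  1  2  2  3  4
  0  1  2  3  3  4  5
  0  1  2  3  4  5  6
  1  2  3  4  5  6  7

the unique w with this rank table is (6, 2, 4, 7, 3, 5, 1).

4 SE-corners of the 13-cell Rothe diagram give Ess(w):

[(1, 5, 0), (4, 3, 1), (4, 5, 2), (6, 1, 0)]
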